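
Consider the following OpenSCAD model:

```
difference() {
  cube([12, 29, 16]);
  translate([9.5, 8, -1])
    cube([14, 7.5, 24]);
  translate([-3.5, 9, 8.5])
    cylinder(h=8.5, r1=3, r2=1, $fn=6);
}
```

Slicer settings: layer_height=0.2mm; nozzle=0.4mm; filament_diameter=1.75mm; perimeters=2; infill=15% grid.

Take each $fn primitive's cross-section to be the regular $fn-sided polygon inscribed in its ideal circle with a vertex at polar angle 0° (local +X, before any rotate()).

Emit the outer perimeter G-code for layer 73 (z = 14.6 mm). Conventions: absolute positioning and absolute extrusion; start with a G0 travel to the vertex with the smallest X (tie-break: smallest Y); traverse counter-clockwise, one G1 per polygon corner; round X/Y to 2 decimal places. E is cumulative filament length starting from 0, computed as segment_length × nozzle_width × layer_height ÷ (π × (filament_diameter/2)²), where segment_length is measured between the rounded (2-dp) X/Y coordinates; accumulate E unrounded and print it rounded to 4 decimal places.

G0 X0.00 Y0.00 Z14.60
G1 X12.00 Y0.00 E0.3991
G1 X12.00 Y8.00 E0.6652
G1 X9.50 Y8.00 E0.7484
G1 X9.50 Y15.50 E0.9978
G1 X12.00 Y15.50 E1.0810
G1 X12.00 Y29.00 E1.5300
G1 X0.00 Y29.00 E1.9291
G1 X0.00 Y0.00 E2.8936

At z = 14.6 mm: the 12×29 cube contributes its full rectangle; the 14×7.5 cube at (9.5, 8) contributes its full rectangle; the cone at (-3.5, 9) contributes a regular 6-gon of circumradius 1.565 (interpolated between r1=3 and r2=1 at t=0.718); After the difference (first − rest): starting from the 12×29 cube, the 14×7.5 cube at (9.5, 8) partially overlaps it — only the 18.75 mm² overlap (of its 105.00 mm²) is removed, clipping the outline; the cone at (-3.5, 9) misses the remaining region (no effect) — 1 connected region. The outline is a single polygon with 8 vertices. Extrusion per mm of travel: 0.4 × 0.2 / (π × 0.875²) = 0.033260. Accumulating E over each segment gives final E = 2.8936.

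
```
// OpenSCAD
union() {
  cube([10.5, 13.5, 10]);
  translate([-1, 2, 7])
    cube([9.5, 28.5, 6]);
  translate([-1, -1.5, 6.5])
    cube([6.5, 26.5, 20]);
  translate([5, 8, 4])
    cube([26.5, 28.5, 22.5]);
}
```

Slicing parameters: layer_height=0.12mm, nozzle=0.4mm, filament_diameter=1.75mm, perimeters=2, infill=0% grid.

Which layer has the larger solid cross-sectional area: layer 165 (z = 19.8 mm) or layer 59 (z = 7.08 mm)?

layer 59 (z = 7.08 mm)

Layer 165 (z = 19.8): the cube does not reach this height (z outside [0, 10]); the cube at (-1, 2) is not intersected at this z (z outside [7, 13]); the 6.5×26.5 cube at (-1, -1.5) contributes its full rectangle (area 172.25 mm²); the cube at (5, 8) (footprint 26.5×28.5) is included at this height (area 755.25 mm²); Taking the union: the regions partially overlap — summed areas 927.50 mm² minus the doubly-counted overlap 8.50 mm² gives 919.00 mm² — area = 919.00 mm². So its area = 919.00 mm². Layer 59 (z = 7.08): the 10.5×13.5 cube contributes its full rectangle (area 141.75 mm²); the cube at (-1, 2) (footprint 9.5×28.5) is included at this height (area 270.75 mm²); the cube at (-1, -1.5) is present — its section is the full 6.5×26.5 rectangle (area 172.25 mm²); the 26.5×28.5 cube at (5, 8) contributes its full rectangle (area 755.25 mm²); Taking the union: the regions partially overlap — summed areas 1340.00 mm² minus the doubly-counted overlap 348.00 mm² gives 992.00 mm² — area = 992.00 mm². So its area = 992.00 mm². Layer 59 is larger (992.00 vs 919.00 mm²).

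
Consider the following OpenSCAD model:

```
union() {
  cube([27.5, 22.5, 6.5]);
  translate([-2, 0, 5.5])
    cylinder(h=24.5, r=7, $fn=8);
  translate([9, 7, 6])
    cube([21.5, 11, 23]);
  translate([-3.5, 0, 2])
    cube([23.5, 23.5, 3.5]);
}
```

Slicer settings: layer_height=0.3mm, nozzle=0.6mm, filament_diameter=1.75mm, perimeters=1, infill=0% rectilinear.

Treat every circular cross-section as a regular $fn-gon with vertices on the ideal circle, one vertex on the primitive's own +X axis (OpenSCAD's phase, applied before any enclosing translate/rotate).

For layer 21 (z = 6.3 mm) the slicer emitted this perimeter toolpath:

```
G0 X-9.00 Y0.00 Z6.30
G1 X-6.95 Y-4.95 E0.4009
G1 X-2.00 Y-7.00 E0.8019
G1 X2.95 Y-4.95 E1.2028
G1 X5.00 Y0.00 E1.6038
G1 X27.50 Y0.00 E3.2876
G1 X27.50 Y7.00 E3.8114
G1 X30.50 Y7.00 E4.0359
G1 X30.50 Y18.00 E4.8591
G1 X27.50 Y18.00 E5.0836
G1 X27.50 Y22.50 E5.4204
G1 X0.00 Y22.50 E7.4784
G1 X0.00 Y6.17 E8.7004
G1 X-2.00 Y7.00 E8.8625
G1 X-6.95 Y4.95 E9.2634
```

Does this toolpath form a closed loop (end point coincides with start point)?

Start point (G0): (-9.00, 0.00). End point (last G1): the path does not return to the start — open.

no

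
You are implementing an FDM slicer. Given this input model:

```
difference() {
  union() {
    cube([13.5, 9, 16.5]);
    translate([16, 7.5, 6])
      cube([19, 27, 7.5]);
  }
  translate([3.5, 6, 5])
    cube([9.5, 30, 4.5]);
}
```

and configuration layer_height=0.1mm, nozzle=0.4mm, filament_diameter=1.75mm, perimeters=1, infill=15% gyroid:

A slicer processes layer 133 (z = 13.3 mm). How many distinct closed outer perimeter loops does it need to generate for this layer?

2

At z = 13.3 mm: the 13.5×9 cube contributes its full rectangle; the 19×27 cube at (16, 7.5) contributes its full rectangle; Combining (union): the 2 present regions are separate (no shared area or edge), so areas and boundary lengths simply add and each stays a separate island — 2 connected regions; the cube at (3.5, 6) does not reach this height (z outside [5, 9.5]); Subtracting the remaining from the first: none of the subtracted shapes is present at this height, so the result so far is unchanged — 2 connected regions. The result has 2 disconnected regions.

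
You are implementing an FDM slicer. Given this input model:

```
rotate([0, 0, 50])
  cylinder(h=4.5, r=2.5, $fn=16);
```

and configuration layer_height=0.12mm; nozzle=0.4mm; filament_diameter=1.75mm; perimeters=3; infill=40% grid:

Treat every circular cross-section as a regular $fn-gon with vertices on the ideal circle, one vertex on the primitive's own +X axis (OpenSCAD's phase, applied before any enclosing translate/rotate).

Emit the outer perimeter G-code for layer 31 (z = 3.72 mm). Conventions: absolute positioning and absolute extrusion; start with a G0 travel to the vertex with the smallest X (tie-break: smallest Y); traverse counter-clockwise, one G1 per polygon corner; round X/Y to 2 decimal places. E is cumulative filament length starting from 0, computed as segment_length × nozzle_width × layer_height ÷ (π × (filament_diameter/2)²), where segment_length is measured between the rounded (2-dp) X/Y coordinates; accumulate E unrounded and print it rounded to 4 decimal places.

At z = 3.72 mm: the r=2.5 cylinder contributes a regular 16-gon of circumradius 2.5; (rotated 50° about Z; rotation is an isometry so areas/perimeters/island counts are preserved). The outline is a single polygon with 16 vertices. Extrusion per mm of travel: 0.4 × 0.12 / (π × 0.875²) = 0.019956. Accumulating E over each segment gives final E = 0.3115.

G0 X-2.49 Y-0.22 Z3.72
G1 X-2.22 Y-1.15 E0.0193
G1 X-1.61 Y-1.92 E0.0389
G1 X-0.75 Y-2.38 E0.0584
G1 X0.22 Y-2.49 E0.0779
G1 X1.15 Y-2.22 E0.0972
G1 X1.92 Y-1.61 E0.1168
G1 X2.38 Y-0.75 E0.1363
G1 X2.49 Y0.22 E0.1557
G1 X2.22 Y1.15 E0.1751
G1 X1.61 Y1.92 E0.1947
G1 X0.75 Y2.38 E0.2141
G1 X-0.22 Y2.49 E0.2336
G1 X-1.15 Y2.22 E0.2529
G1 X-1.92 Y1.61 E0.2726
G1 X-2.38 Y0.75 E0.2920
G1 X-2.49 Y-0.22 E0.3115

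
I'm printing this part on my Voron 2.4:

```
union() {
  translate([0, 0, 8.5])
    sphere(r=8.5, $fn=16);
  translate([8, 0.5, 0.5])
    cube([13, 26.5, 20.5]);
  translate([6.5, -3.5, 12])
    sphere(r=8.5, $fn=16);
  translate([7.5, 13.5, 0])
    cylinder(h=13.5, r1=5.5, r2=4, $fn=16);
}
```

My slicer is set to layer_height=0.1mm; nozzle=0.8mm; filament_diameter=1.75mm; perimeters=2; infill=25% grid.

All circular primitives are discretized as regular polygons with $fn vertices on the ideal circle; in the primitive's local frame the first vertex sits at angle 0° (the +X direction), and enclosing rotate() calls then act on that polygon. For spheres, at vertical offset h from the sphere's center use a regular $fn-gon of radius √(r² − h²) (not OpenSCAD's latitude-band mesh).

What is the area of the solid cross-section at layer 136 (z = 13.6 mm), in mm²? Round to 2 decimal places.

614.98 mm²

At z = 13.6 mm: the sphere: section is a regular 16-gon, circumradius = √(r²−h²) = √(8.5²−5.1²) = 6.800 (area = (16/2)·6.800²·sin(360°/16) = 141.56 mm²); the 13×26.5 cube at (8, 0.5) contributes its full rectangle (area 344.50 mm²); the sphere at (6.5, -3.5): section is a regular 16-gon, circumradius = √(r²−h²) = √(8.5²−1.6²) = 8.348 (area = (16/2)·8.348²·sin(360°/16) = 213.35 mm²); the cone at (7.5, 13.5) is not intersected at this z (z outside [0, 13.5]); Merging all regions: the regions partially overlap — summed areas 699.42 mm² minus the doubly-counted overlap 84.43 mm² gives 614.98 mm² — area = 614.98 mm². Overall, the cross-section is a single solid region. Net area = 614.98 mm².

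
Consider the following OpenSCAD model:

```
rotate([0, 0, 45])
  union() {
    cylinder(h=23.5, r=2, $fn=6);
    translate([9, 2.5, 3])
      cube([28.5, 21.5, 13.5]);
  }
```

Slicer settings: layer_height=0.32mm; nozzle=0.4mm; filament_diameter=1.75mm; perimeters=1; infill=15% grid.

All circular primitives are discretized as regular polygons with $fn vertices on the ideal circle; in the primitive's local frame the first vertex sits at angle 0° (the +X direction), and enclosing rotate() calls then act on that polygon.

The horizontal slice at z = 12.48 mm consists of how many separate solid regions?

At z = 12.48 mm: the r=2 cylinder contributes a regular 6-gon of circumradius 2; the 28.5×21.5 cube at (9, 2.5) contributes its full rectangle; Merging all regions: the 2 present regions are separate (no shared area or edge), so areas and boundary lengths simply add and each stays a separate island — 2 connected regions; (rotated 45° about Z; rotation is an isometry so areas/perimeters/island counts are preserved). The result has 2 disconnected regions.

2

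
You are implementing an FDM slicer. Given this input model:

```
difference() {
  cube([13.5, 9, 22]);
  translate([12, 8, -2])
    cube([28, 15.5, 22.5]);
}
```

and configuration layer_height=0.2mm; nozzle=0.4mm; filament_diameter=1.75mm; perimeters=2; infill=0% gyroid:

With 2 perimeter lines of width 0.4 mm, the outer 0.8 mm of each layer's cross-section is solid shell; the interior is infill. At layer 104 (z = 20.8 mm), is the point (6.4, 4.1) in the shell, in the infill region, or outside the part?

At z = 20.8 mm: the 13.5×9 cube contributes its full rectangle; the cube at (12, 8) is not intersected at this z (z outside [-2, 20.5]); Subtracting the remaining from the first: none of the subtracted shapes is present at this height, so the 13.5×9 cube is unchanged — 1 connected region. Overall, the cross-section is a single solid region. The nearest boundary edge runs (0.00, 0.00)→(13.50, 0.00); distance from the point to it = 4.10 mm. The point is inside the cross-section and 4.10 mm from the nearest boundary — more than the 0.8 mm shell width (2 × 0.4), so it's in the infill interior.

infill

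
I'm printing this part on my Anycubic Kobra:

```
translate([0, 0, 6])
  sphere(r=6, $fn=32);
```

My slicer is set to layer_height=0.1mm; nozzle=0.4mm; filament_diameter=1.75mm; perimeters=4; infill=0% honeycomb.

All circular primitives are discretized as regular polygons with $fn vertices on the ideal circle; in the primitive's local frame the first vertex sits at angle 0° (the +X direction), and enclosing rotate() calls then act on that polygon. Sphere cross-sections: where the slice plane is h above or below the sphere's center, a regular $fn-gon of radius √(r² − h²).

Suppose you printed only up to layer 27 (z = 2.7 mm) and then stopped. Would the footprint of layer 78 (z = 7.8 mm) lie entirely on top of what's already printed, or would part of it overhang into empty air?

Compare the two slices. At z = 2.7: the r=6 sphere contributes a regular 32-gon of circumradius √(6²−3.3²) = 5.011 (area = (32/2)·5.011²·sin(360°/32) = 78.38 mm²). At z = 7.8: the sphere: section is a regular 32-gon, circumradius = √(r²−h²) = √(6²−1.8²) = 5.724 (area = (32/2)·5.724²·sin(360°/32) = 102.26 mm²). Checking containment: at z = 7.8 the cross-section extends beyond the z = 2.7 cross-section by about 23.88 mm².

part overhangs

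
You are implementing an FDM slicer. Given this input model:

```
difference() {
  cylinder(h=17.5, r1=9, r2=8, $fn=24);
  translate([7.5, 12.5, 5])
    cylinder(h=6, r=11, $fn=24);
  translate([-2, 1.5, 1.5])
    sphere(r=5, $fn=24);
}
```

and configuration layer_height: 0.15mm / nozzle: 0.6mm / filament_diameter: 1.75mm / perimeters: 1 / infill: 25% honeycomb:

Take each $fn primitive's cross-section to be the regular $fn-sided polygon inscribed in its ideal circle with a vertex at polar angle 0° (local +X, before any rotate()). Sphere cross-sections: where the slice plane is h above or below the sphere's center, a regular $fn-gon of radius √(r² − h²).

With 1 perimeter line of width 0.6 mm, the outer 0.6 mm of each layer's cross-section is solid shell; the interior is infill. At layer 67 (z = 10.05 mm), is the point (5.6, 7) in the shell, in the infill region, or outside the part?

outside

At z = 10.05 mm: the cone (r1=9→r2=8) has section circumradius 8.426 here — a regular 24-gon; the cylinder at (7.5, 12.5): section is a regular 24-gon, circumradius r=11; the sphere at (-2, 1.5) does not reach this height (|z−center|=8.550 > r=5); After the difference (first − rest): starting from the cone, the r=11 cylinder at (7.5, 12.5) partially overlaps it — only the 40.66 mm² overlap (of its 375.81 mm²) is removed, clipping the outline — 1 connected region. Overall, the cross-section is a single solid region. The nearest boundary edge runs (2.00, 2.97)→(4.65, 1.87); distance from the point to it = 5.10 mm. The point is not inside any of the regions above, so it lies outside the cross-section (5.10 mm from the nearest boundary).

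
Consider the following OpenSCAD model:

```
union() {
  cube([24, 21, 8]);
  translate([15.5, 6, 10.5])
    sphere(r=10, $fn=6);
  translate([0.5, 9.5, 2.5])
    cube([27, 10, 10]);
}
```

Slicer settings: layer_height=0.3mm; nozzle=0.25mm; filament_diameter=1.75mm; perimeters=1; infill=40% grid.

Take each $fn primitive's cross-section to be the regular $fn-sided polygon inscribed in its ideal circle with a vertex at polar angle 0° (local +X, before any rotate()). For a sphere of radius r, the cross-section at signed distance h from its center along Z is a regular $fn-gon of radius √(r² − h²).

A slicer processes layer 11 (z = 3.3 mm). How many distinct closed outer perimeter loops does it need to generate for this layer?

At z = 3.3 mm: the cube (footprint 24×21) is included at this height; the r=10 sphere at (15.5, 6) contributes a regular 6-gon of circumradius √(10²−7.2²) = 6.940; the cube at (0.5, 9.5) is present — its section is the full 27×10 rectangle; Taking the union: the regions partially overlap (shared area 360.05 mm²), so overlapping operands fuse into one piece — 1 connected region. The result has 1 disconnected region.

1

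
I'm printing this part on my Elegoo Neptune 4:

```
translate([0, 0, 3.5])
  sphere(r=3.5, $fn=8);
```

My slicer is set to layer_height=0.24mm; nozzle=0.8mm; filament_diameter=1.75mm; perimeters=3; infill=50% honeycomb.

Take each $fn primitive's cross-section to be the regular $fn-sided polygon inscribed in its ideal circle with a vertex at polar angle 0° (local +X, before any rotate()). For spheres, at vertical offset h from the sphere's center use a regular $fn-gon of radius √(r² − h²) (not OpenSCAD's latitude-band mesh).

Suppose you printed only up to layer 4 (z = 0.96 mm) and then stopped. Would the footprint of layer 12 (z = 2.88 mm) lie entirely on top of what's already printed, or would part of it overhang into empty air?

part overhangs

Compare the two slices. At z = 0.96: the sphere: section is a regular 8-gon, circumradius = √(r²−h²) = √(3.5²−2.54²) = 2.408 (area = (8/2)·2.408²·sin(360°/8) = 16.40 mm²). At z = 2.88: the r=3.5 sphere slices to a regular 8-gon of circumradius 3.445 (√(r²−h²) with h=0.62 from center) (area = (8/2)·3.445²·sin(360°/8) = 33.56 mm²). Checking containment: at z = 2.88 the cross-section extends beyond the z = 0.96 cross-section by about 17.16 mm².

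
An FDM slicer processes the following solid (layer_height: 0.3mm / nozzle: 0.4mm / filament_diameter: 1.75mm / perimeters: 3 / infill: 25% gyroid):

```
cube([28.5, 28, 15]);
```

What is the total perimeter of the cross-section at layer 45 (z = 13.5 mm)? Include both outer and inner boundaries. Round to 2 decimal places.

At z = 13.5 mm: the cube (footprint 28.5×28) is included at this height (perimeter 113.00 mm). Overall, the cross-section is a single solid region. Total boundary length (outer) = 113.00 mm.

113.00 mm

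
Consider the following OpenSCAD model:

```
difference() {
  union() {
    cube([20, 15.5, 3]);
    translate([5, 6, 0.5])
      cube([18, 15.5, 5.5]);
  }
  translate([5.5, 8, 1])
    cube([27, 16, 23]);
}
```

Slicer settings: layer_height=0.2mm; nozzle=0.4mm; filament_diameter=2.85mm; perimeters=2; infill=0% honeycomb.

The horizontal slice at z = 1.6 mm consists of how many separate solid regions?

At z = 1.6 mm: the cube (footprint 20×15.5) is included at this height; the cube at (5, 6) is present — its section is the full 18×15.5 rectangle; Combining (union): the regions partially overlap (shared area 142.50 mm²), so overlapping operands fuse into one piece — 1 connected region; the cube at (5.5, 8) (footprint 27×16) is included at this height; Subtracting the remaining from the first: starting from that combined region, the 27×16 cube at (5.5, 8) partially overlaps it — only the 236.25 mm² overlap (of its 432.00 mm²) is removed, clipping the outline — 1 connected region. The result has 1 disconnected region.

1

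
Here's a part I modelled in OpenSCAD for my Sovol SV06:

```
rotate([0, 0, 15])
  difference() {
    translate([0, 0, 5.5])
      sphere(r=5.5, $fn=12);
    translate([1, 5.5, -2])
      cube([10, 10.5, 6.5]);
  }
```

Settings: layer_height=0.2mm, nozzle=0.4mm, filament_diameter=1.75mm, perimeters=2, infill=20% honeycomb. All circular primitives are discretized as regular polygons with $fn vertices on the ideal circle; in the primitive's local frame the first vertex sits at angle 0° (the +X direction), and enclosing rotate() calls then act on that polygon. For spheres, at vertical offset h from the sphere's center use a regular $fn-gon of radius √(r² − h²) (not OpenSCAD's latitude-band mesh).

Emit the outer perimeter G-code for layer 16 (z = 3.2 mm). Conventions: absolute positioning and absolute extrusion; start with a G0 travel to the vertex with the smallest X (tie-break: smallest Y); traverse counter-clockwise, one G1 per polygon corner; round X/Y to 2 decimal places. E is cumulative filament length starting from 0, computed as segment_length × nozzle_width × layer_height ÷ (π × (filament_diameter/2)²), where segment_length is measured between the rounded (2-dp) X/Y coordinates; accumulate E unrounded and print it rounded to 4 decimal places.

At z = 3.2 mm: the sphere: section is a regular 12-gon, circumradius = √(r²−h²) = √(5.5²−2.3²) = 4.996; the cube at (1, 5.5) is present — its section is the full 10×10.5 rectangle; Subtracting the remaining from the first: starting from the r=5.5 sphere, the 10×10.5 cube at (1, 5.5) misses the remaining region (no effect) — 1 connected region; (rotated 15° about Z; rotation is an isometry so areas/perimeters/island counts are preserved). The outline is a single polygon with 12 vertices. Extrusion per mm of travel: 0.4 × 0.2 / (π × 0.875²) = 0.033260. Accumulating E over each segment gives final E = 1.0324.

G0 X-4.83 Y-1.29 Z3.20
G1 X-3.53 Y-3.53 E0.0861
G1 X-1.29 Y-4.83 E0.1723
G1 X1.29 Y-4.83 E0.2581
G1 X3.53 Y-3.53 E0.3442
G1 X4.83 Y-1.29 E0.4304
G1 X4.83 Y1.29 E0.5162
G1 X3.53 Y3.53 E0.6023
G1 X1.29 Y4.83 E0.6885
G1 X-1.29 Y4.83 E0.7743
G1 X-3.53 Y3.53 E0.8604
G1 X-4.83 Y1.29 E0.9466
G1 X-4.83 Y-1.29 E1.0324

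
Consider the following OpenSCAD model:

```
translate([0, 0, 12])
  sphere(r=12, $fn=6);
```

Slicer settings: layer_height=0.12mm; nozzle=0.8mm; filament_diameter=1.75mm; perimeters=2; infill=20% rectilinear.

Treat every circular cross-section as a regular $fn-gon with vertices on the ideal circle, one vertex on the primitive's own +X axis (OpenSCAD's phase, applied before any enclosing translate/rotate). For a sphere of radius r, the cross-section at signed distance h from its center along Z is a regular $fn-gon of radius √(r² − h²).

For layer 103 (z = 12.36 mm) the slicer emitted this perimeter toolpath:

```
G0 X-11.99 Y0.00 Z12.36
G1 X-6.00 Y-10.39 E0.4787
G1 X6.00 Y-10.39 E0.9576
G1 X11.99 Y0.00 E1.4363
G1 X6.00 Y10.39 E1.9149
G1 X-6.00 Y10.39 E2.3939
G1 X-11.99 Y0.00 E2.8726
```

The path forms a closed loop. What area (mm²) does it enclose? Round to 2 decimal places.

373.83 mm²

Apply the shoelace formula to the sequence of (X, Y) vertices; enclosed area = 373.83 mm².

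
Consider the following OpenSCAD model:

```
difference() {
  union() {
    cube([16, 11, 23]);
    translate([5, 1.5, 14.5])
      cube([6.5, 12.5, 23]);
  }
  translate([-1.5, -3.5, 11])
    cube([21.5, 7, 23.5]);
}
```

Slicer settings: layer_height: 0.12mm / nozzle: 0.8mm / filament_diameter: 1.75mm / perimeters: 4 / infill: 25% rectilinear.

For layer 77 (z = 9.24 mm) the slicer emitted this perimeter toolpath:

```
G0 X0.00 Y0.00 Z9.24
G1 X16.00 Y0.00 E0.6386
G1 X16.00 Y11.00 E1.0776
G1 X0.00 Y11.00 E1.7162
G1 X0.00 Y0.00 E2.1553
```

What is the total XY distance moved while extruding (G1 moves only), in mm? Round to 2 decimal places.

Sum the Euclidean lengths of each G1 segment: total = 54.00 mm.

54.00 mm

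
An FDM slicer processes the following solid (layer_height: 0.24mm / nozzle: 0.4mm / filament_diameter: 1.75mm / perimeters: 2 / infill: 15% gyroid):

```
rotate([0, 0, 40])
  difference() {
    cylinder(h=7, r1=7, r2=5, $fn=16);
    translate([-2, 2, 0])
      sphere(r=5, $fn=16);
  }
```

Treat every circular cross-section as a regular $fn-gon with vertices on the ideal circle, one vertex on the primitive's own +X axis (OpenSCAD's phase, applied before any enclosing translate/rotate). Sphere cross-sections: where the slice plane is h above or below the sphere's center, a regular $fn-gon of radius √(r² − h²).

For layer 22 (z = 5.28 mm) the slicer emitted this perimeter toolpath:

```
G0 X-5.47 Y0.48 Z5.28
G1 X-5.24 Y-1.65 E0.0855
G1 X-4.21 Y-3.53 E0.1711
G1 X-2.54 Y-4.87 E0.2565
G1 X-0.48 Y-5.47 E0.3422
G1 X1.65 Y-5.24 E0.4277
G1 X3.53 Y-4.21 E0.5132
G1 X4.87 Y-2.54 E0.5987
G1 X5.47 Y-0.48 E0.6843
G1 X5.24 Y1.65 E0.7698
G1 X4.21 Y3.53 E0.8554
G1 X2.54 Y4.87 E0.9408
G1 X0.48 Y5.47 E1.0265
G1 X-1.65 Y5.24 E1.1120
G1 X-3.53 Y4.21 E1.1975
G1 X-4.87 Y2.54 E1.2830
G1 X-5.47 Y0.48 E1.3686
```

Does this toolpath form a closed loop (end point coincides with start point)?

Start point (G0): (-5.47, 0.48). End point (last G1): the path returns to the start — closed.

yes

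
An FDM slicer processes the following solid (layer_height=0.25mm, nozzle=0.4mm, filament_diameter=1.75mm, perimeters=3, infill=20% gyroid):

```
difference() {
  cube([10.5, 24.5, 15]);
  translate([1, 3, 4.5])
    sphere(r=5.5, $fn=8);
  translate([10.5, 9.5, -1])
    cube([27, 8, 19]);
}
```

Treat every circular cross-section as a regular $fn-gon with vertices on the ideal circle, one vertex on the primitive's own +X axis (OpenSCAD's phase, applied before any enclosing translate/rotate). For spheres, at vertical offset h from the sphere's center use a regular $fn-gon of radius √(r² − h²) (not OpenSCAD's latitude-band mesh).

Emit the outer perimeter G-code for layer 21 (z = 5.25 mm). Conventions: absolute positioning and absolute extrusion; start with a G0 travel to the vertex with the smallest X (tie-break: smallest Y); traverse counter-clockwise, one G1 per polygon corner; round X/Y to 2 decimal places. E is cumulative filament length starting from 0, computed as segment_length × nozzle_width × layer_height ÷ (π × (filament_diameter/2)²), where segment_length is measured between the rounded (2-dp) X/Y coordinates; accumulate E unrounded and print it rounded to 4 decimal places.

G0 X0.00 Y8.03 Z5.25
G1 X1.00 Y8.45 E0.0451
G1 X4.85 Y6.85 E0.2184
G1 X6.45 Y3.00 E0.3918
G1 X5.21 Y0.00 E0.5267
G1 X10.50 Y0.00 E0.7467
G1 X10.50 Y24.50 E1.7653
G1 X0.00 Y24.50 E2.2018
G1 X0.00 Y8.03 E2.8865

At z = 5.25 mm: the 10.5×24.5 cube contributes its full rectangle; the sphere at (1, 3): section is a regular 8-gon, circumradius = √(r²−h²) = √(5.5²−0.75²) = 5.449; the 27×8 cube at (10.5, 9.5) contributes its full rectangle; Taking the first minus the rest: starting from the 10.5×24.5 cube, the r=5.5 sphere at (1, 3) partially overlaps it — only the 43.72 mm² overlap (of its 83.97 mm²) is removed, clipping the outline; the 27×8 cube at (10.5, 9.5) misses the remaining region (no effect) — 1 connected region. The outline is a single polygon with 8 vertices. Extrusion per mm of travel: 0.4 × 0.25 / (π × 0.875²) = 0.041575. Accumulating E over each segment gives final E = 2.8865.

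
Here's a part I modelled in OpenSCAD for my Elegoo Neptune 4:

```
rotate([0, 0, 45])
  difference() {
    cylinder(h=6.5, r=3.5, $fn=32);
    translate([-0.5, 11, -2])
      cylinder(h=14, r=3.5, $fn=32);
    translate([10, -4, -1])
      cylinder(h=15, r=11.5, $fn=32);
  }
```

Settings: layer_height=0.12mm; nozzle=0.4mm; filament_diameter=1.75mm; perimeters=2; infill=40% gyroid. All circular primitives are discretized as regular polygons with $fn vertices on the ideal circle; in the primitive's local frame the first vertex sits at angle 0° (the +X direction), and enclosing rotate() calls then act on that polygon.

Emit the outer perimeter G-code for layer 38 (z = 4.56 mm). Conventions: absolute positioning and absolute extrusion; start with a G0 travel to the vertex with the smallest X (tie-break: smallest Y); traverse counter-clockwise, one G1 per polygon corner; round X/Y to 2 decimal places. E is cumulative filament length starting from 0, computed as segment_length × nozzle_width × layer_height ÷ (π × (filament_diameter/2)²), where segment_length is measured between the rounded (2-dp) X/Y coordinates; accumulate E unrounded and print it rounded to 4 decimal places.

G0 X-3.50 Y0.00 Z4.56
G1 X-3.43 Y-0.68 E0.0136
G1 X-3.23 Y-1.34 E0.0274
G1 X-2.91 Y-1.94 E0.0410
G1 X-2.47 Y-2.47 E0.0547
G1 X-1.94 Y-2.91 E0.0685
G1 X-1.34 Y-3.23 E0.0820
G1 X-0.68 Y-3.43 E0.0958
G1 X0.00 Y-3.50 E0.1094
G1 X0.68 Y-3.43 E0.1231
G1 X1.25 Y-3.26 E0.1350
G1 X0.34 Y-2.15 E0.1636
G1 X-0.73 Y-0.16 E0.2087
G1 X-1.38 Y2.00 E0.2537
G1 X-1.49 Y3.15 E0.2768
G1 X-1.94 Y2.91 E0.2869
G1 X-2.47 Y2.47 E0.3007
G1 X-2.91 Y1.94 E0.3144
G1 X-3.23 Y1.34 E0.3280
G1 X-3.43 Y0.68 E0.3418
G1 X-3.50 Y0.00 E0.3554

At z = 4.56 mm: the r=3.5 cylinder gives a regular 32-gon of circumradius 3.5 (constant along its height); the r=3.5 cylinder at (-0.5, 11) contributes a regular 32-gon of circumradius 3.5; the r=11.5 cylinder at (10, -4) contributes a regular 32-gon of circumradius 11.5; Subtracting the remaining from the first: starting from the r=3.5 cylinder, the r=3.5 cylinder at (-0.5, 11) misses the remaining region (no effect); the r=11.5 cylinder at (10, -4) partially overlaps it — only the 22.70 mm² overlap (of its 412.81 mm²) is removed, clipping the outline — 1 connected region; (rotated 45° about Z; rotation is an isometry so areas/perimeters/island counts are preserved). The outline is a single polygon with 20 vertices. Extrusion per mm of travel: 0.4 × 0.12 / (π × 0.875²) = 0.019956. Accumulating E over each segment gives final E = 0.3554.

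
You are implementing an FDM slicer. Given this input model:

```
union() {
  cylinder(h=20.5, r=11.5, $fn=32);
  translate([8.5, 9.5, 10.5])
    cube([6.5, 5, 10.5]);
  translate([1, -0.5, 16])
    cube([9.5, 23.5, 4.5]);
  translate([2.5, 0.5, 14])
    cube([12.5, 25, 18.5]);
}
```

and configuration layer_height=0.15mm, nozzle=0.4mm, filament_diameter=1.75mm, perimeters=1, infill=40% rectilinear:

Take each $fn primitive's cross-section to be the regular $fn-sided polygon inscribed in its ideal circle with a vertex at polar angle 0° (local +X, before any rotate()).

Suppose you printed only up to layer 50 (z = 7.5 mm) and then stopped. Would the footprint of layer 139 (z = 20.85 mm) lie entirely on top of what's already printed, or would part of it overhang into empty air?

Compare the two slices. At z = 7.5: the r=11.5 cylinder contributes a regular 32-gon of circumradius 11.5 (area = (32/2)·11.500²·sin(360°/32) = 412.81 mm²); the cube at (8.5, 9.5) is not intersected at this z (z outside [10.5, 21]); the cube at (1, -0.5) does not reach this height (z outside [16, 20.5]); the cube at (2.5, 0.5) does not reach this height (z outside [14, 32.5]); Merging all regions: only the r=11.5 cylinder is present, so the union is just that shape — area = 412.81 mm². At z = 20.85: the cylinder is not intersected at this z (z outside [0, 20.5]); the cube at (8.5, 9.5) (footprint 6.5×5) is included at this height (area 32.50 mm²); the cube at (1, -0.5) is absent (z outside [16, 20.5]); the cube at (2.5, 0.5) is present — its section is the full 12.5×25 rectangle (area 312.50 mm²); Merging all regions: the 6.5×5 cube at (8.5, 9.5) lies entirely inside the 12.5×25 cube at (2.5, 0.5), so the union is just the 12.5×25 cube at (2.5, 0.5) — area = 312.50 mm². Checking containment: at z = 20.85 the cross-section extends beyond the z = 7.5 cross-section by about 242.22 mm².

part overhangs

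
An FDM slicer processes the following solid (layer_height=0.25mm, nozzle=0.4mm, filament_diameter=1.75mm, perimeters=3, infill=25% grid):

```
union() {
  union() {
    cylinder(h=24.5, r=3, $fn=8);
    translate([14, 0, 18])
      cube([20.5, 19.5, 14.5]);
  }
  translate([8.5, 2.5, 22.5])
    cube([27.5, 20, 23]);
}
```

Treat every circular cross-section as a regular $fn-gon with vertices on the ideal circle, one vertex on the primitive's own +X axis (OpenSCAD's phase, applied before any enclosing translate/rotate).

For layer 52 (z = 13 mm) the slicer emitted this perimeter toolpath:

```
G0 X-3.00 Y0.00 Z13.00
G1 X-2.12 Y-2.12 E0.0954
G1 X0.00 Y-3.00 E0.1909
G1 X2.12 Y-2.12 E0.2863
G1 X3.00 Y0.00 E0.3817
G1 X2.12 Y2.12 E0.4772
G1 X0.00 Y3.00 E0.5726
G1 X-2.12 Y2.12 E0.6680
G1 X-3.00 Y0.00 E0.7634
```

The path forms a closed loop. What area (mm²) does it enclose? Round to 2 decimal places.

25.44 mm²

Apply the shoelace formula to the sequence of (X, Y) vertices; enclosed area = 25.44 mm².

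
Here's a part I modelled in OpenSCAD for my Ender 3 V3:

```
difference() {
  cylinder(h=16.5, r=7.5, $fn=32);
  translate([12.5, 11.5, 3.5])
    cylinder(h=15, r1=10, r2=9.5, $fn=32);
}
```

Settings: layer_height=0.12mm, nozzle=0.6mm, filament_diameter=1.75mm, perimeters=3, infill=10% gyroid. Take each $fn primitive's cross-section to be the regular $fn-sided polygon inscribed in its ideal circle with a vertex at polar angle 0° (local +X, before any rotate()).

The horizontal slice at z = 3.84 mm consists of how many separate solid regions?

1

At z = 3.84 mm: the r=7.5 cylinder contributes a regular 32-gon of circumradius 7.5; the cone at (12.5, 11.5) (r1=10→r2=9.5) has section circumradius 9.989 here — a regular 32-gon; Taking the first minus the rest: starting from the r=7.5 cylinder, the cone at (12.5, 11.5) partially overlaps it — only the 1.16 mm² overlap (of its 311.44 mm²) is removed, clipping the outline — 1 connected region. The result has 1 disconnected region.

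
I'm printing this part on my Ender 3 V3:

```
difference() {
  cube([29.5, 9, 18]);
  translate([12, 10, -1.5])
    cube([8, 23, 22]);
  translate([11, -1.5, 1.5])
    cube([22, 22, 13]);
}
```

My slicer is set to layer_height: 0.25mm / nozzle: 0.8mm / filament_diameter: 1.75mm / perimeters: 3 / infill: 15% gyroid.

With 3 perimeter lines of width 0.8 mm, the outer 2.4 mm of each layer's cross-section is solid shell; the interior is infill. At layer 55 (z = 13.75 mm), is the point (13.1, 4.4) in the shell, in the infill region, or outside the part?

outside

At z = 13.75 mm: the cube (footprint 29.5×9) is included at this height; the cube at (12, 10) (footprint 8×23) is included at this height; the 22×22 cube at (11, -1.5) contributes its full rectangle; After the difference (first − rest): starting from the 29.5×9 cube, the 8×23 cube at (12, 10) misses the remaining region (no effect); the 22×22 cube at (11, -1.5) partially overlaps it — only the 166.50 mm² overlap (of its 484.00 mm²) is removed, clipping the outline — 1 connected region. Overall, the cross-section is a single solid region. The nearest boundary edge runs (11.00, 9.00)→(11.00, 0.00); distance from the point to it = 2.10 mm. The point is not inside any of the regions above, so it lies outside the cross-section (2.10 mm from the nearest boundary).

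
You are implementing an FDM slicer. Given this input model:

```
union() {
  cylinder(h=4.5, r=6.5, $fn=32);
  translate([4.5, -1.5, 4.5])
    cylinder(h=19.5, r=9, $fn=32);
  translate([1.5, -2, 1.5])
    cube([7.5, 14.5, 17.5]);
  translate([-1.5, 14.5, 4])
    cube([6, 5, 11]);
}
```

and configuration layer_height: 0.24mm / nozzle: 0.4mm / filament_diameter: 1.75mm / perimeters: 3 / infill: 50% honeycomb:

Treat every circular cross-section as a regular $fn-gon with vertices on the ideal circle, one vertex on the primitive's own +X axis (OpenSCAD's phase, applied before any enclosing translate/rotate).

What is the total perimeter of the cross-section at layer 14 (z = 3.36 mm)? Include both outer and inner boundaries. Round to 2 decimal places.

61.10 mm

At z = 3.36 mm: the cylinder: section is a regular 32-gon, circumradius r=6.5 (perimeter = 2·32·6.500·sin(180°/32) = 40.78 mm); the cylinder at (4.5, -1.5) is not intersected at this z (z outside [4.5, 24]); the cube at (1.5, -2) is present — its section is the full 7.5×14.5 rectangle (perimeter 44.00 mm); the cube at (-1.5, 14.5) does not reach this height (z outside [4, 15]); Merging all regions: the regions partially overlap (shared area 33.08 mm²), so the edge portions inside another operand are dropped and the merged outline is re-measured after clipping — boundary = 61.10 mm. Overall, the cross-section is a single solid region. Total boundary length (outer) = 61.10 mm.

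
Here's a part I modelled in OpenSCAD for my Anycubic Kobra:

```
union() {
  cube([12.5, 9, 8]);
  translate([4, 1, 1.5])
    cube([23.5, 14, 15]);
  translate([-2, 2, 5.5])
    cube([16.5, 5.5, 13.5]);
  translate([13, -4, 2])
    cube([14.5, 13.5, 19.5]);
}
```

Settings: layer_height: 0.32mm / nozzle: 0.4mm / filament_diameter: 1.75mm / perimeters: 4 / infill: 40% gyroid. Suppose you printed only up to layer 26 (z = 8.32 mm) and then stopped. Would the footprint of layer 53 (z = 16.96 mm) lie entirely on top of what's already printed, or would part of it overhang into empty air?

Compare the two slices. At z = 8.32: the cube is absent (z outside [0, 8]); the cube at (4, 1) is present — its section is the full 23.5×14 rectangle (area 329.00 mm²); the cube at (-2, 2) (footprint 16.5×5.5) is included at this height (area 90.75 mm²); the 14.5×13.5 cube at (13, -4) contributes its full rectangle (area 195.75 mm²); Merging all regions: the regions partially overlap — summed areas 615.50 mm² minus the doubly-counted overlap 181.00 mm² gives 434.50 mm² — area = 434.50 mm². At z = 16.96: the cube is absent (z outside [0, 8]); the cube at (4, 1) is not intersected at this z (z outside [1.5, 16.5]); the cube at (-2, 2) is present — its section is the full 16.5×5.5 rectangle (area 90.75 mm²); the cube at (13, -4) is present — its section is the full 14.5×13.5 rectangle (area 195.75 mm²); Taking the union: the regions partially overlap — summed areas 286.50 mm² minus the doubly-counted overlap 8.25 mm² gives 278.25 mm² — area = 278.25 mm². Checking containment: the cross-section at z = 16.96 is a subset of the cross-section at z = 8.32.

entirely on top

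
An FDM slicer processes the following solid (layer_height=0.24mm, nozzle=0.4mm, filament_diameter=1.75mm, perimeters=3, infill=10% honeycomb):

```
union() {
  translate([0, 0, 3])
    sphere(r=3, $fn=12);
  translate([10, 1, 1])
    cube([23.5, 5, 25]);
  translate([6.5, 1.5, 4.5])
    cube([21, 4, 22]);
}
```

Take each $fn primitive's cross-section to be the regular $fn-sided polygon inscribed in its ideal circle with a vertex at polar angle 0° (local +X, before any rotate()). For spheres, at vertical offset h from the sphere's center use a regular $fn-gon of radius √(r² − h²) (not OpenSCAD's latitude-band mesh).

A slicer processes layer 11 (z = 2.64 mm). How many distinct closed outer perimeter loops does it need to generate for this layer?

2

At z = 2.64 mm: the r=3 sphere contributes a regular 12-gon of circumradius √(3²−0.36²) = 2.978; the 23.5×5 cube at (10, 1) contributes its full rectangle; the cube at (6.5, 1.5) does not reach this height (z outside [4.5, 26.5]); Taking the union: the 2 present regions are separate (no shared area or edge), so areas and boundary lengths simply add and each stays a separate island — 2 connected regions. The result has 2 disconnected regions.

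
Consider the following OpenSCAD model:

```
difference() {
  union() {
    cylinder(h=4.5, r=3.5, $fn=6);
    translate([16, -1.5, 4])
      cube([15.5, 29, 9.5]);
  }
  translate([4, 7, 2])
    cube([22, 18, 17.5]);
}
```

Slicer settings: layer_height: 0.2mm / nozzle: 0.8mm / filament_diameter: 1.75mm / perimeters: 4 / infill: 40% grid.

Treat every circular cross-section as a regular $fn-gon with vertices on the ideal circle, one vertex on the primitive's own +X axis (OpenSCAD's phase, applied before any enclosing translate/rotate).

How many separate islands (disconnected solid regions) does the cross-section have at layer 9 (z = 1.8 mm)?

1

At z = 1.8 mm: the r=3.5 cylinder contributes a regular 6-gon of circumradius 3.5; the cube at (16, -1.5) does not reach this height (z outside [4, 13.5]); Combining (union): only the r=3.5 cylinder is present, so the union is just that shape — 1 connected region; the cube at (4, 7) is absent (z outside [2, 19.5]); After the difference (first − rest): none of the subtracted shapes is present at this height, so that combined region is unchanged — 1 connected region. Overall, the cross-section is a single solid region. Island count = 1.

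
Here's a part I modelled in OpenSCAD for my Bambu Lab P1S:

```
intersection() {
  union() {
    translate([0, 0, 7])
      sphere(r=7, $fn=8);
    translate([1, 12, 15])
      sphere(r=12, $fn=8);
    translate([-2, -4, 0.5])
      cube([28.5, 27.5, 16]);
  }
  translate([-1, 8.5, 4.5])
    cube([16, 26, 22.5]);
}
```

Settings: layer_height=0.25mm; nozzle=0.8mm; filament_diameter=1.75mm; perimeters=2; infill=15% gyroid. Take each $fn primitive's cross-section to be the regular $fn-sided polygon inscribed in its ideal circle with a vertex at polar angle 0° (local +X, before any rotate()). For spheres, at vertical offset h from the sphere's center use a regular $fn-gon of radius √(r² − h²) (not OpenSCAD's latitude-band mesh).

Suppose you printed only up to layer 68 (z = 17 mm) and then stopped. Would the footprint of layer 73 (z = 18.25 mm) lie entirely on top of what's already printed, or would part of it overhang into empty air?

entirely on top

Compare the two slices. At z = 17: the sphere is not intersected at this z (|z−center|=10.000 > r=7); the r=12 sphere at (1, 12) contributes a regular 8-gon of circumradius √(12²−2²) = 11.832 (area = (8/2)·11.832²·sin(360°/8) = 395.98 mm²); the cube at (-2, -4) is absent (z outside [0.5, 16.5]); Merging all regions: only the r=12 sphere at (1, 12) is present, so the union is just that shape — area = 395.98 mm²; the cube at (-1, 8.5) (footprint 16×26) is included at this height (area 416.00 mm²); After intersecting: the 16×26 cube at (-1, 8.5) partially overlaps that combined region; clipping to the common part keeps 167.71 mm² — area = 167.71 mm². At z = 18.25: the sphere is not intersected at this z (|z−center|=11.250 > r=7); the sphere at (1, 12): section is a regular 8-gon, circumradius = √(r²−h²) = √(12²−3.25²) = 11.552 (area = (8/2)·11.552²·sin(360°/8) = 377.42 mm²); the cube at (-2, -4) does not reach this height (z outside [0.5, 16.5]); Combining (union): only the r=12 sphere at (1, 12) is present, so the union is just that shape — area = 377.42 mm²; the cube at (-1, 8.5) (footprint 16×26) is included at this height (area 416.00 mm²); Keeping only the common overlap: the 16×26 cube at (-1, 8.5) partially overlaps the result so far; clipping to the common part keeps 161.52 mm² — area = 161.52 mm². Checking containment: the cross-section at z = 18.25 is a subset of the cross-section at z = 17.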